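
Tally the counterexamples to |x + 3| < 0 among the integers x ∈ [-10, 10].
Counterexamples in [-10, 10]: {-10, -9, -8, -7, -6, -5, -4, -3, -2, -1, 0, 1, 2, 3, 4, 5, 6, 7, 8, 9, 10}.

Counting them gives 21 values.

Answer: 21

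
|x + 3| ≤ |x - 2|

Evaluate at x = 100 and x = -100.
x = 100: LHS = |100 + 3| = |103| = 103, RHS = |100 - 2| = |98| = 98; 103 ≤ 98 — FAILS
x = -100: LHS = |(-100) + 3| = |-97| = 97, RHS = |(-100) - 2| = |-102| = 102; 97 ≤ 102 — holds

Answer: Partially: fails for x = 100, holds for x = -100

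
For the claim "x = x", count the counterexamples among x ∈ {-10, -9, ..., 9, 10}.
LHS − RHS = 0 at every integer in [-10, 10]; the two sides always agree. For instance:
x = -10: -10 = -10 — holds
x = 0: 0 = 0 — holds
x = 10: 10 = 10 — holds
The sides are never unequal, so the relation holds for every integer in [-10, 10].

No counterexample appears in that range.

Answer: 0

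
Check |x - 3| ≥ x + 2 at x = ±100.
x = 100: LHS = |100 - 3| = |97| = 97, RHS = 100 + 2 = 102; 97 ≥ 102 — FAILS
x = -100: LHS = |(-100) - 3| = |-103| = 103, RHS = (-100) + 2 = -98; 103 ≥ -98 — holds

Answer: Partially: fails for x = 100, holds for x = -100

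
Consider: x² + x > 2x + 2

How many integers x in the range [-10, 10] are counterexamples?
Counterexamples in [-10, 10]: {-1, 0, 1, 2}.

Counting them gives 4 values.

Answer: 4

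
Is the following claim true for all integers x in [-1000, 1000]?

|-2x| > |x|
The claim fails at x = 0:
x = 0: LHS = |-2·0| = |0| = 0, RHS = |0| = 0; 0 > 0 — FAILS

Because a single integer refutes it, the statement is false.

Answer: False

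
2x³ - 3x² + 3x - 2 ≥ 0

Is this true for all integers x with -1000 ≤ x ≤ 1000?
The claim fails at x = 0:
x = 0: LHS = 2·0³ - 3·0² + 3·0 - 2 = -2; -2 ≥ 0 — FAILS

Because a single integer refutes it, the statement is false.

Answer: False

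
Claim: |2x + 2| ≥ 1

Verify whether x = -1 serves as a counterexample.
Substitute x = -1 into the relation:
x = -1: LHS = |2·(-1) + 2| = |0| = 0; 0 ≥ 1 — FAILS

Since the claim fails at x = -1, this value is a counterexample.

Answer: Yes, x = -1 is a counterexample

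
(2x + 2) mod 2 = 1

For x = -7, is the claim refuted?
Substitute x = -7 into the relation:
x = -7: LHS = (2·(-7) + 2) mod 2 = (-12) mod 2 = 0; 0 = 1 — FAILS

Since the claim fails at x = -7, this value is a counterexample.

Answer: Yes, x = -7 is a counterexample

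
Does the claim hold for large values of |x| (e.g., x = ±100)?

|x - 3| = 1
x = 100: LHS = |100 - 3| = |97| = 97; 97 = 1 — FAILS
x = -100: LHS = |(-100) - 3| = |-103| = 103; 103 = 1 — FAILS

Answer: No, fails for both x = 100 and x = -100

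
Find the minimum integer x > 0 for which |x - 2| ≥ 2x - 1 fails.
Testing positive integers:
x = 1: LHS = |1 - 2| = |-1| = 1, RHS = 2·1 - 1 = 1; 1 ≥ 1 — holds
x = 2: LHS = |2 - 2| = |0| = 0, RHS = 2·2 - 1 = 3; 0 ≥ 3 — FAILS  ← smallest positive counterexample

Answer: x = 2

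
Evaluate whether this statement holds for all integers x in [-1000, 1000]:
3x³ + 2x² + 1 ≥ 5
The claim fails at x = 0:
x = 0: LHS = 3·0³ + 2·0² + 1 = 1; 1 ≥ 5 — FAILS

Because a single integer refutes it, the statement is false.

Answer: False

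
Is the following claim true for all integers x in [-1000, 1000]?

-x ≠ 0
The claim fails at x = 0:
x = 0: LHS = -0 = 0; 0 ≠ 0 — FAILS

Because a single integer refutes it, the statement is false.

Answer: False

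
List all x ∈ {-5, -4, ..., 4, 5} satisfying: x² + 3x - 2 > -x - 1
Holds for: {-5, 1, 2, 3, 4, 5}
Fails for: {-4, -3, -2, -1, 0}

Answer: {-5, 1, 2, 3, 4, 5}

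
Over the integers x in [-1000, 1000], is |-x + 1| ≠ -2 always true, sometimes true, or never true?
An absolute value is never negative, so the left side is ≥ 0 for every x, while the right side is -2. Tightest case in [-1000, 1000] is x = 1:
x = 1: LHS = |-1 + 1| = |0| = 0; 0 ≠ -2 — holds
Hence LHS − RHS is never 0, i.e. the two sides are never equal, so the relation holds for every integer in [-1000, 1000].

No counterexample exists.

Answer: Always true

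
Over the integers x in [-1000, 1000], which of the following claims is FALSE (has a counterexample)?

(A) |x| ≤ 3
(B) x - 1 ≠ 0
(A) x = 4: LHS = |4| = 4; 4 ≤ 3 — FAILS
(B) x = 1: LHS = 1 - 1 = 0; 0 ≠ 0 — FAILS

Answer: Both A and B are false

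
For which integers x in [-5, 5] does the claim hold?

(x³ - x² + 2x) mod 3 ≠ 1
For a polynomial with integer coefficients, its value mod 3 depends only on x mod 3, so it suffices to check one representative of each residue class, x = 0, 1, 2:
x = 0: LHS = (0³ - 0² + 2·0) mod 3 = 0 mod 3 = 0; 0 ≠ 1 — holds
x = 1: LHS = (1³ - 1² + 2·1) mod 3 = 2 mod 3 = 2; 2 ≠ 1 — holds
x = 2: LHS = (2³ - 2² + 2·2) mod 3 = 8 mod 3 = 2; 2 ≠ 1 — holds
The relation holds in every residue class, so the relation holds for every integer in [-5, 5].

Answer: All integers in [-5, 5]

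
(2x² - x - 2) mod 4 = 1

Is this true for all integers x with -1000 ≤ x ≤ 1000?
The claim fails at x = 0:
x = 0: LHS = (2·0² - 0 - 2) mod 4 = (-2) mod 4 = 2; 2 = 1 — FAILS

Because a single integer refutes it, the statement is false.

Answer: False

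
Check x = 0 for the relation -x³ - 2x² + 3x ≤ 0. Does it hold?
x = 0: LHS = -0³ - 2·0² + 3·0 = 0; 0 ≤ 0 — holds

The relation is satisfied at x = 0.

Answer: Yes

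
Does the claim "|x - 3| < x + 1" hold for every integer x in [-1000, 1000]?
The claim fails at x = 0:
x = 0: LHS = |0 - 3| = |-3| = 3, RHS = 0 + 1 = 1; 3 < 1 — FAILS

Because a single integer refutes it, the statement is false.

Answer: False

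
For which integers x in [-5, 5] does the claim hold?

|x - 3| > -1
An absolute value is never negative, so the left side is ≥ 0 for every x, while the right side is -1. Tightest case in [-5, 5] is x = 3:
x = 3: LHS = |3 - 3| = |0| = 0; 0 > -1 — holds
Hence LHS − RHS is never zero or negative, i.e. LHS > RHS throughout, so the relation holds for every integer in [-5, 5].

Answer: All integers in [-5, 5]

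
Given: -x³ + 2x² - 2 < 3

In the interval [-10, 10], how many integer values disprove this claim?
Counterexamples in [-10, 10]: {-10, -9, -8, -7, -6, -5, -4, -3, -2}.

Counting them gives 9 values.

Answer: 9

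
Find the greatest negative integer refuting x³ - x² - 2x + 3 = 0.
Testing negative integers from -1 downward:
x = -1: LHS = (-1)³ - (-1)² - 2·(-1) + 3 = 3; 3 = 0 — FAILS  ← closest negative counterexample to 0

Answer: x = -1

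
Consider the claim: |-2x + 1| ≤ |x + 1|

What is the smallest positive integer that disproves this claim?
Testing positive integers:
x = 1: LHS = |-2·1 + 1| = |-1| = 1, RHS = |1 + 1| = |2| = 2; 1 ≤ 2 — holds
x = 2: LHS = |-2·2 + 1| = |-3| = 3, RHS = |2 + 1| = |3| = 3; 3 ≤ 3 — holds
x = 3: LHS = |-2·3 + 1| = |-5| = 5, RHS = |3 + 1| = |4| = 4; 5 ≤ 4 — FAILS  ← smallest positive counterexample

Answer: x = 3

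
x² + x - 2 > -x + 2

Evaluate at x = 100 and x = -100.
x = 100: LHS = 100² + 100 - 2 = 10098, RHS = -100 + 2 = -98; 10098 > -98 — holds
x = -100: LHS = (-100)² + (-100) - 2 = 9898, RHS = -(-100) + 2 = 102; 9898 > 102 — holds

Answer: Yes, holds for both x = 100 and x = -100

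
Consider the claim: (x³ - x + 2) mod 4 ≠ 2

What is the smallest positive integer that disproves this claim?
Testing positive integers:
x = 1: LHS = (1³ - 1 + 2) mod 4 = 2 mod 4 = 2; 2 ≠ 2 — FAILS  ← smallest positive counterexample

Answer: x = 1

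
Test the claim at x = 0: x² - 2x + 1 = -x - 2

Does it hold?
x = 0: LHS = 0² - 2·0 + 1 = 1, RHS = -0 - 2 = -2; 1 = -2 — FAILS

The relation fails at x = 0, so x = 0 is a counterexample.

Answer: No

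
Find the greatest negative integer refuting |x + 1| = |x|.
Testing negative integers from -1 downward:
x = -1: LHS = |(-1) + 1| = |0| = 0, RHS = |-1| = 1; 0 = 1 — FAILS  ← closest negative counterexample to 0

Answer: x = -1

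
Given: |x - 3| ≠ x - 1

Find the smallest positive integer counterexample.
Testing positive integers:
x = 1: LHS = |1 - 3| = |-2| = 2, RHS = 1 - 1 = 0; 2 ≠ 0 — holds
x = 2: LHS = |2 - 3| = |-1| = 1, RHS = 2 - 1 = 1; 1 ≠ 1 — FAILS  ← smallest positive counterexample

Answer: x = 2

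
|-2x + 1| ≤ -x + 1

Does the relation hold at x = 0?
x = 0: LHS = |-2·0 + 1| = |1| = 1, RHS = -0 + 1 = 1; 1 ≤ 1 — holds

The relation is satisfied at x = 0.

Answer: Yes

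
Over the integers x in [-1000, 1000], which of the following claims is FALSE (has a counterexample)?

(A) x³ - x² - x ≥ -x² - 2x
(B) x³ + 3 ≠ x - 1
(A) x = -1: LHS = (-1)³ - (-1)² - (-1) = -1, RHS = -(-1)² - 2·(-1) = 1; -1 ≥ 1 — FAILS

(B) Track d = LHS − RHS over the integers in [-1000, 1000]. Equality would need d = 0, but d changes sign only between consecutive integers, jumping over 0:
x = -2: LHS = (-2)³ + 3 = -5, RHS = (-2) - 1 = -3; -5 ≠ -3 — holds  (d = -2)
x = -1: LHS = (-1)³ + 3 = 2, RHS = (-1) - 1 = -2; 2 ≠ -2 — holds  (d = 4)
Away from these crossings d keeps a constant sign, and checking every integer in [-1000, 1000] confirms d ≠ 0 throughout. Hence the two sides are never equal, so the relation holds for every integer in [-1000, 1000].

Only (A) has a counterexample.

Answer: A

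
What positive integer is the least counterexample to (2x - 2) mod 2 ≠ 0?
Testing positive integers:
x = 1: LHS = (2·1 - 2) mod 2 = 0 mod 2 = 0; 0 ≠ 0 — FAILS  ← smallest positive counterexample

Answer: x = 1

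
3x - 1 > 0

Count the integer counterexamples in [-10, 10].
Counterexamples in [-10, 10]: {-10, -9, -8, -7, -6, -5, -4, -3, -2, -1, 0}.

Counting them gives 11 values.

Answer: 11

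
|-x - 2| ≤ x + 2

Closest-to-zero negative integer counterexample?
Testing negative integers from -1 downward:
x = -1: LHS = |-(-1) - 2| = |-1| = 1, RHS = (-1) + 2 = 1; 1 ≤ 1 — holds
x = -2: LHS = |-(-2) - 2| = |0| = 0, RHS = (-2) + 2 = 0; 0 ≤ 0 — holds
x = -3: LHS = |-(-3) - 2| = |1| = 1, RHS = (-3) + 2 = -1; 1 ≤ -1 — FAILS  ← closest negative counterexample to 0

Answer: x = -3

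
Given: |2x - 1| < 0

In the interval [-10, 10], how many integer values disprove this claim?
Counterexamples in [-10, 10]: {-10, -9, -8, -7, -6, -5, -4, -3, -2, -1, 0, 1, 2, 3, 4, 5, 6, 7, 8, 9, 10}.

Counting them gives 21 values.

Answer: 21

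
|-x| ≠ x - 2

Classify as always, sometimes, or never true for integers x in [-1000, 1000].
Over all integers in [-1000, 1000], LHS − RHS is always positive; it is smallest at x = 0, where it equals 2:
x = 0: LHS = |-0| = |0| = 0, RHS = 0 - 2 = -2; 0 ≠ -2 — holds
At the ends of the range:
x = -1000: LHS = |-(-1000)| = |1000| = 1000, RHS = (-1000) - 2 = -1002; 1000 ≠ -1002 — holds
x = 1000: LHS = |-1000| = 1000, RHS = 1000 - 2 = 998; 1000 ≠ 998 — holds
Hence LHS − RHS is never 0, i.e. the two sides are never equal, so the relation holds for every integer in [-1000, 1000].

No counterexample exists.

Answer: Always true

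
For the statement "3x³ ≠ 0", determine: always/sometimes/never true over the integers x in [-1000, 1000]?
Holds at x = 1: LHS = 3·1³ = 3; 3 ≠ 0 — holds
Fails at x = 0: LHS = 3·0³ = 0; 0 ≠ 0 — FAILS
It is satisfied by some integers in the range but not all.

Answer: Sometimes true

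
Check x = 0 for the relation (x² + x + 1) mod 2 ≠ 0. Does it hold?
x = 0: LHS = (0² + 0 + 1) mod 2 = 1 mod 2 = 1; 1 ≠ 0 — holds

The relation is satisfied at x = 0.

Answer: Yes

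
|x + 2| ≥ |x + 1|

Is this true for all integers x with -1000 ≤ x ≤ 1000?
The claim fails at x = -2:
x = -2: LHS = |(-2) + 2| = |0| = 0, RHS = |(-2) + 1| = |-1| = 1; 0 ≥ 1 — FAILS

Because a single integer refutes it, the statement is false.

Answer: False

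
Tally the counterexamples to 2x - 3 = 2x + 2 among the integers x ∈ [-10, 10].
Counterexamples in [-10, 10]: {-10, -9, -8, -7, -6, -5, -4, -3, -2, -1, 0, 1, 2, 3, 4, 5, 6, 7, 8, 9, 10}.

Counting them gives 21 values.

Answer: 21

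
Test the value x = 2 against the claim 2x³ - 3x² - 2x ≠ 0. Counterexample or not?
Substitute x = 2 into the relation:
x = 2: LHS = 2·2³ - 3·2² - 2·2 = 0; 0 ≠ 0 — FAILS

Since the claim fails at x = 2, this value is a counterexample.

Answer: Yes, x = 2 is a counterexample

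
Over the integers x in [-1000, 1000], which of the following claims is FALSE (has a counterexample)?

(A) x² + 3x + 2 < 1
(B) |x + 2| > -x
(A) x = 0: LHS = 0² + 3·0 + 2 = 2; 2 < 1 — FAILS
(B) x = -1: LHS = |(-1) + 2| = |1| = 1, RHS = -(-1) = 1; 1 > 1 — FAILS

Answer: Both A and B are false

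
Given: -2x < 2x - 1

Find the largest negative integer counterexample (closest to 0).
Testing negative integers from -1 downward:
x = -1: LHS = -2·(-1) = 2, RHS = 2·(-1) - 1 = -3; 2 < -3 — FAILS  ← closest negative counterexample to 0

Answer: x = -1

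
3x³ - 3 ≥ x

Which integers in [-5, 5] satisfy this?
Holds for: {2, 3, 4, 5}
Fails for: {-5, -4, -3, -2, -1, 0, 1}

Answer: {2, 3, 4, 5}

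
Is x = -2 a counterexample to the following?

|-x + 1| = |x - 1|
Substitute x = -2 into the relation:
x = -2: LHS = |-(-2) + 1| = |3| = 3, RHS = |(-2) - 1| = |-3| = 3; 3 = 3 — holds

The relation holds at x = -2, so it is not a counterexample.

Answer: No, x = -2 is not a counterexample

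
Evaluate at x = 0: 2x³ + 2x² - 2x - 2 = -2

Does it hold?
x = 0: LHS = 2·0³ + 2·0² - 2·0 - 2 = -2; -2 = -2 — holds

The relation is satisfied at x = 0.

Answer: Yes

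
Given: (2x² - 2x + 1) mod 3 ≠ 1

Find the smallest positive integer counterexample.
Testing positive integers:
x = 1: LHS = (2·1² - 2·1 + 1) mod 3 = 1 mod 3 = 1; 1 ≠ 1 — FAILS  ← smallest positive counterexample

Answer: x = 1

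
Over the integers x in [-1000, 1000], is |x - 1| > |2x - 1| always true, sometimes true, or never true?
Over all integers in [-1000, 1000], LHS − RHS is largest at x = 0, where it equals 0:
x = 0: LHS = |0 - 1| = |-1| = 1, RHS = |2·0 - 1| = |-1| = 1; 1 > 1 — FAILS
At the ends of the range:
x = -1000: LHS = |(-1000) - 1| = |-1001| = 1001, RHS = |2·(-1000) - 1| = |-2001| = 2001; 1001 > 2001 — FAILS
x = 1000: LHS = |1000 - 1| = |999| = 999, RHS = |2·1000 - 1| = |1999| = 1999; 999 > 1999 — FAILS
Hence LHS − RHS is never positive, i.e. LHS ≤ RHS throughout, so the claimed relation (>) fails for every integer in [-1000, 1000].

No integer in the range satisfies it.

Answer: Never true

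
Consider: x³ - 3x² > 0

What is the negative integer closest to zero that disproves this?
Testing negative integers from -1 downward:
x = -1: LHS = (-1)³ - 3·(-1)² = -4; -4 > 0 — FAILS  ← closest negative counterexample to 0

Answer: x = -1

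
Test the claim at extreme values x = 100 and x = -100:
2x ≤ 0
x = 100: LHS = 2·100 = 200; 200 ≤ 0 — FAILS
x = -100: LHS = 2·(-100) = -200; -200 ≤ 0 — holds

Answer: Partially: fails for x = 100, holds for x = -100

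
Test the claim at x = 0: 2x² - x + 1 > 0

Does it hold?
x = 0: LHS = 2·0² - 0 + 1 = 1; 1 > 0 — holds

The relation is satisfied at x = 0.

Answer: Yes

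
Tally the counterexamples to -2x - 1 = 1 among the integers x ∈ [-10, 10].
Counterexamples in [-10, 10]: {-10, -9, -8, -7, -6, -5, -4, -3, -2, 0, 1, 2, 3, 4, 5, 6, 7, 8, 9, 10}.

Counting them gives 20 values.

Answer: 20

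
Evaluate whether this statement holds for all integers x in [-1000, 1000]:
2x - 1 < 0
The claim fails at x = 1:
x = 1: LHS = 2·1 - 1 = 1; 1 < 0 — FAILS

Because a single integer refutes it, the statement is false.

Answer: False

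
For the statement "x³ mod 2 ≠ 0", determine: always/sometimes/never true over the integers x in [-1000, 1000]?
Holds at x = 1: LHS = (1³) mod 2 = 1 mod 2 = 1; 1 ≠ 0 — holds
Fails at x = 0: LHS = (0³) mod 2 = 0 mod 2 = 0; 0 ≠ 0 — FAILS
It is satisfied by some integers in the range but not all.

Answer: Sometimes true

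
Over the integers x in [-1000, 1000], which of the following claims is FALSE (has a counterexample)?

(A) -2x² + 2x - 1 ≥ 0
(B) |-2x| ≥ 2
(A) x = 0: LHS = -2·0² + 2·0 - 1 = -1; -1 ≥ 0 — FAILS
(B) x = 0: LHS = |-2·0| = |0| = 0; 0 ≥ 2 — FAILS

Answer: Both A and B are false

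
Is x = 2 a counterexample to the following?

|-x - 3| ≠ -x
Substitute x = 2 into the relation:
x = 2: LHS = |-2 - 3| = |-5| = 5; 5 ≠ -2 — holds

The relation holds at x = 2, so it is not a counterexample.

Answer: No, x = 2 is not a counterexample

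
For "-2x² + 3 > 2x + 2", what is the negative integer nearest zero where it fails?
Testing negative integers from -1 downward:
x = -1: LHS = -2·(-1)² + 3 = 1, RHS = 2·(-1) + 2 = 0; 1 > 0 — holds
x = -2: LHS = -2·(-2)² + 3 = -5, RHS = 2·(-2) + 2 = -2; -5 > -2 — FAILS  ← closest negative counterexample to 0

Answer: x = -2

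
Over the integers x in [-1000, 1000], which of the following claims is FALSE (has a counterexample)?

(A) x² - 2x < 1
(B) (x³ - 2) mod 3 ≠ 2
(A) x = -1: LHS = (-1)² - 2·(-1) = 3; 3 < 1 — FAILS
(B) x = 1: LHS = (1³ - 2) mod 3 = (-1) mod 3 = 2; 2 ≠ 2 — FAILS

Answer: Both A and B are false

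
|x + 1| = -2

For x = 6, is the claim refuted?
Substitute x = 6 into the relation:
x = 6: LHS = |6 + 1| = |7| = 7; 7 = -2 — FAILS

Since the claim fails at x = 6, this value is a counterexample.

Answer: Yes, x = 6 is a counterexample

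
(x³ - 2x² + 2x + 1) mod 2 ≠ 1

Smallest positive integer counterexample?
Testing positive integers:
x = 1: LHS = (1³ - 2·1² + 2·1 + 1) mod 2 = 2 mod 2 = 0; 0 ≠ 1 — holds
x = 2: LHS = (2³ - 2·2² + 2·2 + 1) mod 2 = 5 mod 2 = 1; 1 ≠ 1 — FAILS  ← smallest positive counterexample

Answer: x = 2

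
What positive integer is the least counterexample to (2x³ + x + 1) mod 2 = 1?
Testing positive integers:
x = 1: LHS = (2·1³ + 1 + 1) mod 2 = 4 mod 2 = 0; 0 = 1 — FAILS  ← smallest positive counterexample

Answer: x = 1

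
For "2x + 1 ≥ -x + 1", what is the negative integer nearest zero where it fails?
Testing negative integers from -1 downward:
x = -1: LHS = 2·(-1) + 1 = -1, RHS = -(-1) + 1 = 2; -1 ≥ 2 — FAILS  ← closest negative counterexample to 0

Answer: x = -1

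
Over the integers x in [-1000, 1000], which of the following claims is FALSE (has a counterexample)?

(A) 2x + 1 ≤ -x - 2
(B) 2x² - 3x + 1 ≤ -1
(A) x = 0: LHS = 2·0 + 1 = 1, RHS = -0 - 2 = -2; 1 ≤ -2 — FAILS
(B) x = 0: LHS = 2·0² - 3·0 + 1 = 1; 1 ≤ -1 — FAILS

Answer: Both A and B are false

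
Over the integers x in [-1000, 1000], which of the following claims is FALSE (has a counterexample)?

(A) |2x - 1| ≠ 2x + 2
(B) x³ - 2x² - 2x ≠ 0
(A) Track d = LHS − RHS over the integers in [-1000, 1000]. Equality would need d = 0, but d changes sign only between consecutive integers, jumping over 0:
x = -1: LHS = |2·(-1) - 1| = |-3| = 3, RHS = 2·(-1) + 2 = 0; 3 ≠ 0 — holds  (d = 3)
x = 0: LHS = |2·0 - 1| = |-1| = 1, RHS = 2·0 + 2 = 2; 1 ≠ 2 — holds  (d = -1)
Away from these crossings d keeps a constant sign, and checking every integer in [-1000, 1000] confirms d ≠ 0 throughout. Hence the two sides are never equal, so the relation holds for every integer in [-1000, 1000].

(B) x = 0: LHS = 0³ - 2·0² - 2·0 = 0; 0 ≠ 0 — FAILS

Only (B) has a counterexample.

Answer: B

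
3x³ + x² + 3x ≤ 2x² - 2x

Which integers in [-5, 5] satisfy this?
Holds for: {-5, -4, -3, -2, -1, 0}
Fails for: {1, 2, 3, 4, 5}

Answer: {-5, -4, -3, -2, -1, 0}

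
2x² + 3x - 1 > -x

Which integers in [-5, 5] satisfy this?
Holds for: {-5, -4, -3, 1, 2, 3, 4, 5}
Fails for: {-2, -1, 0}

Answer: {-5, -4, -3, 1, 2, 3, 4, 5}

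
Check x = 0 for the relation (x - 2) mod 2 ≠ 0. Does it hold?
x = 0: LHS = (0 - 2) mod 2 = (-2) mod 2 = 0; 0 ≠ 0 — FAILS

The relation fails at x = 0, so x = 0 is a counterexample.

Answer: No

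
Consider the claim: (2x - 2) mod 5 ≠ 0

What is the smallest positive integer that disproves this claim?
Testing positive integers:
x = 1: LHS = (2·1 - 2) mod 5 = 0 mod 5 = 0; 0 ≠ 0 — FAILS  ← smallest positive counterexample

Answer: x = 1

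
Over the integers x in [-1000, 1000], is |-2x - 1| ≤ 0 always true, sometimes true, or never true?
Over all integers in [-1000, 1000], LHS − RHS is smallest at x = 0, where it equals 1:
x = 0: LHS = |-2·0 - 1| = |-1| = 1; 1 ≤ 0 — FAILS
At the ends of the range:
x = -1000: LHS = |-2·(-1000) - 1| = |1999| = 1999; 1999 ≤ 0 — FAILS
x = 1000: LHS = |-2·1000 - 1| = |-2001| = 2001; 2001 ≤ 0 — FAILS
Hence LHS − RHS is never zero or negative, i.e. LHS > RHS throughout, so the claimed relation (≤) fails for every integer in [-1000, 1000].

No integer in the range satisfies it.

Answer: Never true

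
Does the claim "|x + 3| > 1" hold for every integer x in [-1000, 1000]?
The claim fails at x = -2:
x = -2: LHS = |(-2) + 3| = |1| = 1; 1 > 1 — FAILS

Because a single integer refutes it, the statement is false.

Answer: False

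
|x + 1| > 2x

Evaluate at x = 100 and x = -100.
x = 100: LHS = |100 + 1| = |101| = 101, RHS = 2·100 = 200; 101 > 200 — FAILS
x = -100: LHS = |(-100) + 1| = |-99| = 99, RHS = 2·(-100) = -200; 99 > -200 — holds

Answer: Partially: fails for x = 100, holds for x = -100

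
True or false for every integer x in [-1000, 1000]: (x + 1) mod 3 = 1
The claim fails at x = 1:
x = 1: LHS = (1 + 1) mod 3 = 2 mod 3 = 2; 2 = 1 — FAILS

Because a single integer refutes it, the statement is false.

Answer: False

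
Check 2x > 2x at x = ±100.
x = 100: LHS = 2·100 = 200, RHS = 2·100 = 200; 200 > 200 — FAILS
x = -100: LHS = 2·(-100) = -200, RHS = 2·(-100) = -200; -200 > -200 — FAILS

Answer: No, fails for both x = 100 and x = -100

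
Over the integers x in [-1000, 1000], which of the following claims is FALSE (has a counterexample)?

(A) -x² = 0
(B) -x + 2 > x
(A) x = 1: LHS = -1² = -1; -1 = 0 — FAILS
(B) x = 1: LHS = -1 + 2 = 1; 1 > 1 — FAILS

Answer: Both A and B are false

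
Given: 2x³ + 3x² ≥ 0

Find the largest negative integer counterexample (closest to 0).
Testing negative integers from -1 downward:
x = -1: LHS = 2·(-1)³ + 3·(-1)² = 1; 1 ≥ 0 — holds
x = -2: LHS = 2·(-2)³ + 3·(-2)² = -4; -4 ≥ 0 — FAILS  ← closest negative counterexample to 0

Answer: x = -2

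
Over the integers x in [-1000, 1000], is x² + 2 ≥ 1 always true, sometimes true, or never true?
Over all integers in [-1000, 1000], LHS − RHS is smallest at x = 0, where it equals 1:
x = 0: LHS = 0² + 2 = 2; 2 ≥ 1 — holds
At the ends of the range:
x = -1000: LHS = (-1000)² + 2 = 1000002; 1000002 ≥ 1 — holds
x = 1000: LHS = 1000² + 2 = 1000002; 1000002 ≥ 1 — holds
Hence LHS − RHS is never negative, i.e. LHS ≥ RHS throughout, so the relation holds for every integer in [-1000, 1000].

No counterexample exists.

Answer: Always true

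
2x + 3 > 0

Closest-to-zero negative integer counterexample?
Testing negative integers from -1 downward:
x = -1: LHS = 2·(-1) + 3 = 1; 1 > 0 — holds
x = -2: LHS = 2·(-2) + 3 = -1; -1 > 0 — FAILS  ← closest negative counterexample to 0

Answer: x = -2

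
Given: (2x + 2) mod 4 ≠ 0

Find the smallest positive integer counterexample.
Testing positive integers:
x = 1: LHS = (2·1 + 2) mod 4 = 4 mod 4 = 0; 0 ≠ 0 — FAILS  ← smallest positive counterexample

Answer: x = 1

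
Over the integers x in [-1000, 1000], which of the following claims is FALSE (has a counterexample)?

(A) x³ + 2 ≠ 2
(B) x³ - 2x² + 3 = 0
(A) x = 0: LHS = 0³ + 2 = 2; 2 ≠ 2 — FAILS
(B) x = 0: LHS = 0³ - 2·0² + 3 = 3; 3 = 0 — FAILS

Answer: Both A and B are false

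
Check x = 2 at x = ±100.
x = 100: 100 = 2 — FAILS
x = -100: -100 = 2 — FAILS

Answer: No, fails for both x = 100 and x = -100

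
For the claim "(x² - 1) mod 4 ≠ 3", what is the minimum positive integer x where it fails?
Testing positive integers:
x = 1: LHS = (1² - 1) mod 4 = 0 mod 4 = 0; 0 ≠ 3 — holds
x = 2: LHS = (2² - 1) mod 4 = 3 mod 4 = 3; 3 ≠ 3 — FAILS  ← smallest positive counterexample

Answer: x = 2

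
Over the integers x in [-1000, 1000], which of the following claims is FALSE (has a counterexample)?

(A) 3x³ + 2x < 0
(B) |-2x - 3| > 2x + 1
(A) x = 0: LHS = 3·0³ + 2·0 = 0; 0 < 0 — FAILS

(B) Over all integers in [-1000, 1000], LHS − RHS is smallest at x = 0, where it equals 2:
x = 0: LHS = |-2·0 - 3| = |-3| = 3, RHS = 2·0 + 1 = 1; 3 > 1 — holds
At the ends of the range:
x = -1000: LHS = |-2·(-1000) - 3| = |1997| = 1997, RHS = 2·(-1000) + 1 = -1999; 1997 > -1999 — holds
x = 1000: LHS = |-2·1000 - 3| = |-2003| = 2003, RHS = 2·1000 + 1 = 2001; 2003 > 2001 — holds
Hence LHS − RHS is never zero or negative, i.e. LHS > RHS throughout, so the relation holds for every integer in [-1000, 1000].

Only (A) has a counterexample.

Answer: A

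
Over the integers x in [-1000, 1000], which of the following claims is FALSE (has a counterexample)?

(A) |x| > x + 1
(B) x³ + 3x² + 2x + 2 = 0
(A) x = 0: LHS = |0| = 0, RHS = 0 + 1 = 1; 0 > 1 — FAILS
(B) x = 0: LHS = 0³ + 3·0² + 2·0 + 2 = 2; 2 = 0 — FAILS

Answer: Both A and B are false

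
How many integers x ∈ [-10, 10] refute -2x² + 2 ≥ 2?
Counterexamples in [-10, 10]: {-10, -9, -8, -7, -6, -5, -4, -3, -2, -1, 1, 2, 3, 4, 5, 6, 7, 8, 9, 10}.

Counting them gives 20 values.

Answer: 20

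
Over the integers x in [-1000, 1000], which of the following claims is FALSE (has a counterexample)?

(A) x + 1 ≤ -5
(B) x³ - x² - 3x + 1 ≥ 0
(A) x = 0: LHS = 0 + 1 = 1; 1 ≤ -5 — FAILS
(B) x = 1: LHS = 1³ - 1² - 3·1 + 1 = -2; -2 ≥ 0 — FAILS

Answer: Both A and B are false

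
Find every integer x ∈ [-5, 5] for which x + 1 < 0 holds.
Holds for: {-5, -4, -3, -2}
Fails for: {-1, 0, 1, 2, 3, 4, 5}

Answer: {-5, -4, -3, -2}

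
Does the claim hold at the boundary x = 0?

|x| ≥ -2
x = 0: LHS = |0| = 0; 0 ≥ -2 — holds

The relation is satisfied at x = 0.

Answer: Yes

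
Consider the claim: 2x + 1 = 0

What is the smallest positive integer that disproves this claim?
Testing positive integers:
x = 1: LHS = 2·1 + 1 = 3; 3 = 0 — FAILS  ← smallest positive counterexample

Answer: x = 1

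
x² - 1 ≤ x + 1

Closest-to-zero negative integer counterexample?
Testing negative integers from -1 downward:
x = -1: LHS = (-1)² - 1 = 0, RHS = (-1) + 1 = 0; 0 ≤ 0 — holds
x = -2: LHS = (-2)² - 1 = 3, RHS = (-2) + 1 = -1; 3 ≤ -1 — FAILS  ← closest negative counterexample to 0

Answer: x = -2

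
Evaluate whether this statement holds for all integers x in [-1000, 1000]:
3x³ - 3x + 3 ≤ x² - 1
The claim fails at x = 0:
x = 0: LHS = 3·0³ - 3·0 + 3 = 3, RHS = 0² - 1 = -1; 3 ≤ -1 — FAILS

Because a single integer refutes it, the statement is false.

Answer: False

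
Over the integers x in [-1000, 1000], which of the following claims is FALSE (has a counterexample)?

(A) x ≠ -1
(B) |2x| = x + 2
(A) x = -1: -1 ≠ -1 — FAILS
(B) x = 0: LHS = |2·0| = |0| = 0, RHS = 0 + 2 = 2; 0 = 2 — FAILS

Answer: Both A and B are false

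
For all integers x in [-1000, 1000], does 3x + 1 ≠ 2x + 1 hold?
The claim fails at x = 0:
x = 0: LHS = 3·0 + 1 = 1, RHS = 2·0 + 1 = 1; 1 ≠ 1 — FAILS

Because a single integer refutes it, the statement is false.

Answer: False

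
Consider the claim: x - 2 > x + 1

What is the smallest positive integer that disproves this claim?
Testing positive integers:
x = 1: LHS = 1 - 2 = -1, RHS = 1 + 1 = 2; -1 > 2 — FAILS  ← smallest positive counterexample

Answer: x = 1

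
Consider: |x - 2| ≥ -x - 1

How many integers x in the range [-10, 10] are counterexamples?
Over all integers in [-10, 10], LHS − RHS is smallest at x = 0, where it equals 3:
x = 0: LHS = |0 - 2| = |-2| = 2, RHS = -0 - 1 = -1; 2 ≥ -1 — holds
At the ends of the range:
x = -10: LHS = |(-10) - 2| = |-12| = 12, RHS = -(-10) - 1 = 9; 12 ≥ 9 — holds
x = 10: LHS = |10 - 2| = |8| = 8, RHS = -10 - 1 = -11; 8 ≥ -11 — holds
Hence LHS − RHS is never negative, i.e. LHS ≥ RHS throughout, so the relation holds for every integer in [-10, 10].

No counterexample appears in that range.

Answer: 0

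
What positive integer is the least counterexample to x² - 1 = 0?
Testing positive integers:
x = 1: LHS = 1² - 1 = 0; 0 = 0 — holds
x = 2: LHS = 2² - 1 = 3; 3 = 0 — FAILS  ← smallest positive counterexample

Answer: x = 2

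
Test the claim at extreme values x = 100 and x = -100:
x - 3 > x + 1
x = 100: LHS = 100 - 3 = 97, RHS = 100 + 1 = 101; 97 > 101 — FAILS
x = -100: LHS = (-100) - 3 = -103, RHS = (-100) + 1 = -99; -103 > -99 — FAILS

Answer: No, fails for both x = 100 and x = -100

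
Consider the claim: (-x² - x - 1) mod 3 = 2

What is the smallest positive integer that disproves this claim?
Testing positive integers:
x = 1: LHS = (-1² - 1 - 1) mod 3 = (-3) mod 3 = 0; 0 = 2 — FAILS  ← smallest positive counterexample

Answer: x = 1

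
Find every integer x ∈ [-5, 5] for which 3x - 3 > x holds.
Holds for: {2, 3, 4, 5}
Fails for: {-5, -4, -3, -2, -1, 0, 1}

Answer: {2, 3, 4, 5}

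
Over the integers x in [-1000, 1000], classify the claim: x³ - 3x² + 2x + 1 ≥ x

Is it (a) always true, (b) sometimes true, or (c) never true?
Holds at x = 0: LHS = 0³ - 3·0² + 2·0 + 1 = 1; 1 ≥ 0 — holds
Fails at x = -1: LHS = (-1)³ - 3·(-1)² + 2·(-1) + 1 = -5; -5 ≥ -1 — FAILS
It is satisfied by some integers in the range but not all.

Answer: Sometimes true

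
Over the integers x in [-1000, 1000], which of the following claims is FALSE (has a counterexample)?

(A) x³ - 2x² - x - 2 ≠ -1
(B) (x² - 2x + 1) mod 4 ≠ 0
(A) Track d = LHS − RHS over the integers in [-1000, 1000]. Equality would need d = 0, but d changes sign only between consecutive integers, jumping over 0:
x = 2: LHS = 2³ - 2·2² - 2 - 2 = -4; -4 ≠ -1 — holds  (d = -3)
x = 3: LHS = 3³ - 2·3² - 3 - 2 = 4; 4 ≠ -1 — holds  (d = 5)
Away from these crossings d keeps a constant sign, and checking every integer in [-1000, 1000] confirms d ≠ 0 throughout. Hence the two sides are never equal, so the relation holds for every integer in [-1000, 1000].

(B) x = 1: LHS = (1² - 2·1 + 1) mod 4 = 0 mod 4 = 0; 0 ≠ 0 — FAILS

Only (B) has a counterexample.

Answer: B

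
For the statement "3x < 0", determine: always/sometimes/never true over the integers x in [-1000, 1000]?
Holds at x = -1: LHS = 3·(-1) = -3; -3 < 0 — holds
Fails at x = 0: LHS = 3·0 = 0; 0 < 0 — FAILS
It is satisfied by some integers in the range but not all.

Answer: Sometimes true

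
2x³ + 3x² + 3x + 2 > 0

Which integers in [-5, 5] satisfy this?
Holds for: {0, 1, 2, 3, 4, 5}
Fails for: {-5, -4, -3, -2, -1}

Answer: {0, 1, 2, 3, 4, 5}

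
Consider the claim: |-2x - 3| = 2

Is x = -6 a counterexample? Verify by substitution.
Substitute x = -6 into the relation:
x = -6: LHS = |-2·(-6) - 3| = |9| = 9; 9 = 2 — FAILS

Since the claim fails at x = -6, this value is a counterexample.

Answer: Yes, x = -6 is a counterexample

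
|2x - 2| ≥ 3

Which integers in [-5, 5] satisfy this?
Holds for: {-5, -4, -3, -2, -1, 3, 4, 5}
Fails for: {0, 1, 2}

Answer: {-5, -4, -3, -2, -1, 3, 4, 5}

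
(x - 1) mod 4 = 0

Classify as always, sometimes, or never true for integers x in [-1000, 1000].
Holds at x = 1: LHS = (1 - 1) mod 4 = 0 mod 4 = 0; 0 = 0 — holds
Fails at x = 0: LHS = (0 - 1) mod 4 = (-1) mod 4 = 3; 3 = 0 — FAILS
It is satisfied by some integers in the range but not all.

Answer: Sometimes true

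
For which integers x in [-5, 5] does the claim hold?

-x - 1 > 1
Holds for: {-5, -4, -3}
Fails for: {-2, -1, 0, 1, 2, 3, 4, 5}

Answer: {-5, -4, -3}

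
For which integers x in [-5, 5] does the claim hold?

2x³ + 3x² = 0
Holds for: {0}
Fails for: {-5, -4, -3, -2, -1, 1, 2, 3, 4, 5}

Answer: {0}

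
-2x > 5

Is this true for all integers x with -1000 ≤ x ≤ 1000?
The claim fails at x = 0:
x = 0: LHS = -2·0 = 0; 0 > 5 — FAILS

Because a single integer refutes it, the statement is false.

Answer: False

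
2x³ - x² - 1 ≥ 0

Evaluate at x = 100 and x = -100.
x = 100: LHS = 2·100³ - 100² - 1 = 1989999; 1989999 ≥ 0 — holds
x = -100: LHS = 2·(-100)³ - (-100)² - 1 = -2010001; -2010001 ≥ 0 — FAILS

Answer: Partially: holds for x = 100, fails for x = -100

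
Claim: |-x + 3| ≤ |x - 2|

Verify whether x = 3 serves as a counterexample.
Substitute x = 3 into the relation:
x = 3: LHS = |-3 + 3| = |0| = 0, RHS = |3 - 2| = |1| = 1; 0 ≤ 1 — holds

The claim holds here, so x = 3 is not a counterexample. (A counterexample exists elsewhere, e.g. x = 0.)

Answer: No, x = 3 is not a counterexample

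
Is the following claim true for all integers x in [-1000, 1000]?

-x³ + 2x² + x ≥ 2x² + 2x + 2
The claim fails at x = 0:
x = 0: LHS = -0³ + 2·0² + 0 = 0, RHS = 2·0² + 2·0 + 2 = 2; 0 ≥ 2 — FAILS

Because a single integer refutes it, the statement is false.

Answer: False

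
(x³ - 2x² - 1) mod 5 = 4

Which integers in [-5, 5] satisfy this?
Holds for: {-5, -3, 0, 2, 5}
Fails for: {-4, -2, -1, 1, 3, 4}

Answer: {-5, -3, 0, 2, 5}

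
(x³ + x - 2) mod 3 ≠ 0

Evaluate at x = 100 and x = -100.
x = 100: LHS = (100³ + 100 - 2) mod 3 = 1000098 mod 3 = 0; 0 ≠ 0 — FAILS
x = -100: LHS = ((-100)³ + (-100) - 2) mod 3 = (-1000102) mod 3 = 2; 2 ≠ 0 — holds

Answer: Partially: fails for x = 100, holds for x = -100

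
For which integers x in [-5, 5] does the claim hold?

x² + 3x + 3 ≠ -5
Over all integers in [-5, 5], LHS − RHS is always positive; it is smallest at x = -1, where it equals 6:
x = -1: LHS = (-1)² + 3·(-1) + 3 = 1; 1 ≠ -5 — holds
At the ends of the range:
x = -5: LHS = (-5)² + 3·(-5) + 3 = 13; 13 ≠ -5 — holds
x = 5: LHS = 5² + 3·5 + 3 = 43; 43 ≠ -5 — holds
Hence LHS − RHS is never 0, i.e. the two sides are never equal, so the relation holds for every integer in [-5, 5].

Answer: All integers in [-5, 5]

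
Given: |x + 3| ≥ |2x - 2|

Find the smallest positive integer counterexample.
Testing positive integers:
x = 1: LHS = |1 + 3| = |4| = 4, RHS = |2·1 - 2| = |0| = 0; 4 ≥ 0 — holds
x = 2: LHS = |2 + 3| = |5| = 5, RHS = |2·2 - 2| = |2| = 2; 5 ≥ 2 — holds
x = 3: LHS = |3 + 3| = |6| = 6, RHS = |2·3 - 2| = |4| = 4; 6 ≥ 4 — holds
x = 4: LHS = |4 + 3| = |7| = 7, RHS = |2·4 - 2| = |6| = 6; 7 ≥ 6 — holds
x = 5: LHS = |5 + 3| = |8| = 8, RHS = |2·5 - 2| = |8| = 8; 8 ≥ 8 — holds
x = 6: LHS = |6 + 3| = |9| = 9, RHS = |2·6 - 2| = |10| = 10; 9 ≥ 10 — FAILS  ← smallest positive counterexample

Answer: x = 6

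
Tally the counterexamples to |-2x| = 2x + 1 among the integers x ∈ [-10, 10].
Counterexamples in [-10, 10]: {-10, -9, -8, -7, -6, -5, -4, -3, -2, -1, 0, 1, 2, 3, 4, 5, 6, 7, 8, 9, 10}.

Counting them gives 21 values.

Answer: 21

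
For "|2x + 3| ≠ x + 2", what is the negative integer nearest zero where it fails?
Testing negative integers from -1 downward:
x = -1: LHS = |2·(-1) + 3| = |1| = 1, RHS = (-1) + 2 = 1; 1 ≠ 1 — FAILS  ← closest negative counterexample to 0

Answer: x = -1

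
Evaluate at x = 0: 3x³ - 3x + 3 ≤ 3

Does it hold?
x = 0: LHS = 3·0³ - 3·0 + 3 = 3; 3 ≤ 3 — holds

The relation is satisfied at x = 0.

Answer: Yes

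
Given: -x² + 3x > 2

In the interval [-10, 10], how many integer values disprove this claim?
Counterexamples in [-10, 10]: {-10, -9, -8, -7, -6, -5, -4, -3, -2, -1, 0, 1, 2, 3, 4, 5, 6, 7, 8, 9, 10}.

Counting them gives 21 values.

Answer: 21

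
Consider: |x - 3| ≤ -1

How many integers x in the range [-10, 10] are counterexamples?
Counterexamples in [-10, 10]: {-10, -9, -8, -7, -6, -5, -4, -3, -2, -1, 0, 1, 2, 3, 4, 5, 6, 7, 8, 9, 10}.

Counting them gives 21 values.

Answer: 21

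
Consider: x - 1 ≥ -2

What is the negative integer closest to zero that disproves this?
Testing negative integers from -1 downward:
x = -1: LHS = (-1) - 1 = -2; -2 ≥ -2 — holds
x = -2: LHS = (-2) - 1 = -3; -3 ≥ -2 — FAILS  ← closest negative counterexample to 0

Answer: x = -2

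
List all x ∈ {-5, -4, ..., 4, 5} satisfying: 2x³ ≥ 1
Holds for: {1, 2, 3, 4, 5}
Fails for: {-5, -4, -3, -2, -1, 0}

Answer: {1, 2, 3, 4, 5}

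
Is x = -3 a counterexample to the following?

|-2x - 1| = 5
Substitute x = -3 into the relation:
x = -3: LHS = |-2·(-3) - 1| = |5| = 5; 5 = 5 — holds

The claim holds here, so x = -3 is not a counterexample. (A counterexample exists elsewhere, e.g. x = 0.)

Answer: No, x = -3 is not a counterexample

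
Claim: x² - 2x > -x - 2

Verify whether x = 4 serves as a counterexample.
Substitute x = 4 into the relation:
x = 4: LHS = 4² - 2·4 = 8, RHS = -4 - 2 = -6; 8 > -6 — holds

The relation holds at x = 4, so it is not a counterexample.

Answer: No, x = 4 is not a counterexample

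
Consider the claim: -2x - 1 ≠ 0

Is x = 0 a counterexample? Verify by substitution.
Substitute x = 0 into the relation:
x = 0: LHS = -2·0 - 1 = -1; -1 ≠ 0 — holds

The relation holds at x = 0, so it is not a counterexample.

Answer: No, x = 0 is not a counterexample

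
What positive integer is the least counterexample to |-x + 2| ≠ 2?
Testing positive integers:
x = 1: LHS = |-1 + 2| = |1| = 1; 1 ≠ 2 — holds
x = 2: LHS = |-2 + 2| = |0| = 0; 0 ≠ 2 — holds
x = 3: LHS = |-3 + 2| = |-1| = 1; 1 ≠ 2 — holds
x = 4: LHS = |-4 + 2| = |-2| = 2; 2 ≠ 2 — FAILS  ← smallest positive counterexample

Answer: x = 4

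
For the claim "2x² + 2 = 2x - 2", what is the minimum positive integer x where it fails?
Testing positive integers:
x = 1: LHS = 2·1² + 2 = 4, RHS = 2·1 - 2 = 0; 4 = 0 — FAILS  ← smallest positive counterexample

Answer: x = 1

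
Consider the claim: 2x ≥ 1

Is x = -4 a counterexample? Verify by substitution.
Substitute x = -4 into the relation:
x = -4: LHS = 2·(-4) = -8; -8 ≥ 1 — FAILS

Since the claim fails at x = -4, this value is a counterexample.

Answer: Yes, x = -4 is a counterexample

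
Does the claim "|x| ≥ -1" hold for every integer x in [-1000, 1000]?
An absolute value is never negative, so the left side is ≥ 0 for every x, while the right side is -1. Tightest case in [-1000, 1000] is x = 0:
x = 0: LHS = |0| = 0; 0 ≥ -1 — holds
Hence LHS − RHS is never negative, i.e. LHS ≥ RHS throughout, so the relation holds for every integer in [-1000, 1000].

No counterexample exists.

Answer: True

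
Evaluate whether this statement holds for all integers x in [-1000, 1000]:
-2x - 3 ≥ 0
The claim fails at x = 0:
x = 0: LHS = -2·0 - 3 = -3; -3 ≥ 0 — FAILS

Because a single integer refutes it, the statement is false.

Answer: False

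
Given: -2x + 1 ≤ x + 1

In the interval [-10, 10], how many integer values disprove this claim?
Counterexamples in [-10, 10]: {-10, -9, -8, -7, -6, -5, -4, -3, -2, -1}.

Counting them gives 10 values.

Answer: 10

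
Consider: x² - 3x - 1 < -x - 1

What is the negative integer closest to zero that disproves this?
Testing negative integers from -1 downward:
x = -1: LHS = (-1)² - 3·(-1) - 1 = 3, RHS = -(-1) - 1 = 0; 3 < 0 — FAILS  ← closest negative counterexample to 0

Answer: x = -1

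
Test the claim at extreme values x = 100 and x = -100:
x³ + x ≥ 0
x = 100: LHS = 100³ + 100 = 1000100; 1000100 ≥ 0 — holds
x = -100: LHS = (-100)³ + (-100) = -1000100; -1000100 ≥ 0 — FAILS

Answer: Partially: holds for x = 100, fails for x = -100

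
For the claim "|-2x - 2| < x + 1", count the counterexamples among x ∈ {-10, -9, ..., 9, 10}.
Counterexamples in [-10, 10]: {-10, -9, -8, -7, -6, -5, -4, -3, -2, -1, 0, 1, 2, 3, 4, 5, 6, 7, 8, 9, 10}.

Counting them gives 21 values.

Answer: 21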